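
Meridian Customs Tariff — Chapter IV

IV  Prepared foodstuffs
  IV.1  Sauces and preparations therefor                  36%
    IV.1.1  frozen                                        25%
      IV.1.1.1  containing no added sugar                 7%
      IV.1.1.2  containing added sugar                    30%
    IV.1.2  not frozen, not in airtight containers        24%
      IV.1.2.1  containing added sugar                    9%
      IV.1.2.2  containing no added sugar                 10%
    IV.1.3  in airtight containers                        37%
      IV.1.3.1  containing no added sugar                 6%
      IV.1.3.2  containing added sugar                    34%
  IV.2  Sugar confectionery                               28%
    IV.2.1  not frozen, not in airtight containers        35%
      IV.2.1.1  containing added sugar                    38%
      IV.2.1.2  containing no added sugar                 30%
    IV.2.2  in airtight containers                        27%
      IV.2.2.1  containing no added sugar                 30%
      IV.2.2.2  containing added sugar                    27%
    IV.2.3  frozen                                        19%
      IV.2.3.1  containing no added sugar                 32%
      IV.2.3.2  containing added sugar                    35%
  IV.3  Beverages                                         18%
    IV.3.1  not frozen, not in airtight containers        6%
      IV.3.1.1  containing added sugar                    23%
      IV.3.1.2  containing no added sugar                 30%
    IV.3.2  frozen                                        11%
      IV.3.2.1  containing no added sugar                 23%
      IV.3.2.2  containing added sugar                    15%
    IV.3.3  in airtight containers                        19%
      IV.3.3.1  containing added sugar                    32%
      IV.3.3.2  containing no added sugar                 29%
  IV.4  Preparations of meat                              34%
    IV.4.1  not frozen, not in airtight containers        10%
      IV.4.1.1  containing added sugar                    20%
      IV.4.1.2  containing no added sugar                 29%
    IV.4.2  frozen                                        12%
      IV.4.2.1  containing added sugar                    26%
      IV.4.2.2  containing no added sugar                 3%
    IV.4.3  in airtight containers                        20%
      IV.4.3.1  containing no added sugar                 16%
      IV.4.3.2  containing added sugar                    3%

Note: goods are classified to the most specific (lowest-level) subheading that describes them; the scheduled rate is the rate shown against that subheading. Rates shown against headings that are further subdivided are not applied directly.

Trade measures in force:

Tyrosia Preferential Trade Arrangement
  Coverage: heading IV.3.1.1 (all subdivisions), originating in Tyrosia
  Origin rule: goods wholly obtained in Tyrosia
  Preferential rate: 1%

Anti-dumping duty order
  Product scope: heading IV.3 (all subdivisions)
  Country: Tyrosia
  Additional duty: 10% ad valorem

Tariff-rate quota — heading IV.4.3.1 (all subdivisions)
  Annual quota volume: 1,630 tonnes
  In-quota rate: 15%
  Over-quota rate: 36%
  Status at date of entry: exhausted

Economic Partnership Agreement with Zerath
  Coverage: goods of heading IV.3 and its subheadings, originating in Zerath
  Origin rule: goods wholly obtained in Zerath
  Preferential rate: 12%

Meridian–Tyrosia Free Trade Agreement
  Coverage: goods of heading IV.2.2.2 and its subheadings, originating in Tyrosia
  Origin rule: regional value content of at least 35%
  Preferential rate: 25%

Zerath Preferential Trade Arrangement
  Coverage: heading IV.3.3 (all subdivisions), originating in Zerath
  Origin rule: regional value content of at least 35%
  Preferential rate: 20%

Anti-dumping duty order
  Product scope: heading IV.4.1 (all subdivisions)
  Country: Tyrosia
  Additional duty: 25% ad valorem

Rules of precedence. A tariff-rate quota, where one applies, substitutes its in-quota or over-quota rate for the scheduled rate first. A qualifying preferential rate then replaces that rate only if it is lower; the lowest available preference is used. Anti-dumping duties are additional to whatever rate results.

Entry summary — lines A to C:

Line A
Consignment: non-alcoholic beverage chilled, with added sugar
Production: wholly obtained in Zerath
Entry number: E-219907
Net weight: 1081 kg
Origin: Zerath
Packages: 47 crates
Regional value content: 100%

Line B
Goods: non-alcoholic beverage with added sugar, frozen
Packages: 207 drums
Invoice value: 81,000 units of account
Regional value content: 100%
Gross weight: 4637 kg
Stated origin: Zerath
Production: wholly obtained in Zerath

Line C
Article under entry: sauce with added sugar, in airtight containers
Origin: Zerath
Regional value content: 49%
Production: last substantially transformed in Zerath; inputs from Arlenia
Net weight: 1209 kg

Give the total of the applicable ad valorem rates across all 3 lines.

58%

Line A: non-alcoholic beverage → IV.3; chilled → IV.3.1; with added sugar → IV.3.1.1. Scheduled 23%. Zerath agreement on IV.3: wholly obtained → 12% available; Zerath agreement on IV.3.3: IV.3.1.1 not covered; preferential 12%. → 12%.
Line B: non-alcoholic beverage → IV.3; frozen → IV.3.2; with added sugar → IV.3.2.2. Scheduled 15%. Zerath agreement on IV.3: wholly obtained → 12% available; Zerath agreement on IV.3.3: IV.3.2.2 not covered; preferential 12%. → 12%.
Line C: sauce → IV.1; in airtight containers → IV.1.3; with added sugar → IV.1.3.2. Scheduled 34%. Zerath agreement on IV.3: IV.1.3.2 not covered; Zerath agreement on IV.3.3: IV.1.3.2 not covered. → 34%.
Sum: 12% + 12% + 34% = 58%.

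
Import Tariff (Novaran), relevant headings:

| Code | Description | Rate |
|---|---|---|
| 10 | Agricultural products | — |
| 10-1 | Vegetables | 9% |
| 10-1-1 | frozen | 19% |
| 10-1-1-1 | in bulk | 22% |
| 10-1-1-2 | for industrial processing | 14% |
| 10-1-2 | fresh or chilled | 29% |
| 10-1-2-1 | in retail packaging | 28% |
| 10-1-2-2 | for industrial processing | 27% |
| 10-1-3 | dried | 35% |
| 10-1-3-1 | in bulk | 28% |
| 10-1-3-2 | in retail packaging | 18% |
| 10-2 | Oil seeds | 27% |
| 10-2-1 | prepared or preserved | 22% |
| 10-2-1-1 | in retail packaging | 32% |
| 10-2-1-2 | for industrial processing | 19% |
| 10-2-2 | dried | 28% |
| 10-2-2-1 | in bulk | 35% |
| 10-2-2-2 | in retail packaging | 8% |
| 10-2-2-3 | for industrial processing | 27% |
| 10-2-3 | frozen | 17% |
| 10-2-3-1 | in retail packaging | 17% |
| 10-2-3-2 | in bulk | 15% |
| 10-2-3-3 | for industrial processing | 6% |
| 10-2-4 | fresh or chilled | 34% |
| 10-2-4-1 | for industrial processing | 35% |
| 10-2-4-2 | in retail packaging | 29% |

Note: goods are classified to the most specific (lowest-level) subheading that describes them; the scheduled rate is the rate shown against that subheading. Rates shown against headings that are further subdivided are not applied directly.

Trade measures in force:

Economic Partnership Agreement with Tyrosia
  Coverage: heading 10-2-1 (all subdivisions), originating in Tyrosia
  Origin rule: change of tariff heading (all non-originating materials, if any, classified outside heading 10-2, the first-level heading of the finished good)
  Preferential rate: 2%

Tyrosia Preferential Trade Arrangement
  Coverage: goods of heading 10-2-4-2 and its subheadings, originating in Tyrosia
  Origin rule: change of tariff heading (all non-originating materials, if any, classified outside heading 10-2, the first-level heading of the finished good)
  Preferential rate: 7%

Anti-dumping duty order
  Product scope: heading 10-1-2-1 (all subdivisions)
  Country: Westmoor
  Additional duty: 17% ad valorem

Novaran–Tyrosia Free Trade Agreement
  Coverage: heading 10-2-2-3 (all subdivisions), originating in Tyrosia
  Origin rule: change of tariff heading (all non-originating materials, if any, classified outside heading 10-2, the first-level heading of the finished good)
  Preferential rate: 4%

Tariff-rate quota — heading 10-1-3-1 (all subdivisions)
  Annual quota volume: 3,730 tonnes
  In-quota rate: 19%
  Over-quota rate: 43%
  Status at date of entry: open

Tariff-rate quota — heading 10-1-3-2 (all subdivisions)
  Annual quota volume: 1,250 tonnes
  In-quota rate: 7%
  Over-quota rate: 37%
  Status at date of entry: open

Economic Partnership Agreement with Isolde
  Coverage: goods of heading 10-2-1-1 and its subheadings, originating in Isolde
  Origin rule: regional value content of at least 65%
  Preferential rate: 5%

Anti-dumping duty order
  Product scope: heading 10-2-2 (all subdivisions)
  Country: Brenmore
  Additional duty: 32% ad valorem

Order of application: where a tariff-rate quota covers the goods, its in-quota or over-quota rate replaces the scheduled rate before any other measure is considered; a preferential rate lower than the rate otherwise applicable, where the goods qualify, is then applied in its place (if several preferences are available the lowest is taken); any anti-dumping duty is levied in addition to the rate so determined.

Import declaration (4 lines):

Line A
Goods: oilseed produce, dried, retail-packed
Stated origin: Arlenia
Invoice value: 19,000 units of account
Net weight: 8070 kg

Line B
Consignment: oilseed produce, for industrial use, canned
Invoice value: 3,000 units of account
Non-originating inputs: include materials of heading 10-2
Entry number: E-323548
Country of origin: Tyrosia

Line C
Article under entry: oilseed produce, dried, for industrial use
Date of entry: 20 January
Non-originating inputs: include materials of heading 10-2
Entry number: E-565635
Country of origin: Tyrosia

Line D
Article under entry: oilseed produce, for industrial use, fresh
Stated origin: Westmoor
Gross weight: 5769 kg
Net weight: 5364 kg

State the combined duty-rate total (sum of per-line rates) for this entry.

Line A: oilseed → 10-2; dried → 10-2-2; retail-packed → 10-2-2-2. Scheduled 8%. No special measure applies. → 8%.
Line B: oilseed → 10-2; canned → 10-2-1; for industrial use → 10-2-1-2. Scheduled 19%. Tyrosia agreement on 10-2-1: CTH not met; Tyrosia agreement on 10-2-4-2: 10-2-1-2 not covered; Tyrosia agreement on 10-2-2-3: 10-2-1-2 not covered. → 19%.
Line C: oilseed → 10-2; dried → 10-2-2; for industrial use → 10-2-2-3. Scheduled 27%. Tyrosia agreement on 10-2-1: 10-2-2-3 not covered; Tyrosia agreement on 10-2-4-2: 10-2-2-3 not covered; Tyrosia agreement on 10-2-2-3: CTH not met. → 27%.
Line D: oilseed → 10-2; fresh → 10-2-4; for industrial use → 10-2-4-1. Scheduled 35%. No special measure applies. → 35%.
Sum: 8% + 19% + 27% + 35% = 89%.

89%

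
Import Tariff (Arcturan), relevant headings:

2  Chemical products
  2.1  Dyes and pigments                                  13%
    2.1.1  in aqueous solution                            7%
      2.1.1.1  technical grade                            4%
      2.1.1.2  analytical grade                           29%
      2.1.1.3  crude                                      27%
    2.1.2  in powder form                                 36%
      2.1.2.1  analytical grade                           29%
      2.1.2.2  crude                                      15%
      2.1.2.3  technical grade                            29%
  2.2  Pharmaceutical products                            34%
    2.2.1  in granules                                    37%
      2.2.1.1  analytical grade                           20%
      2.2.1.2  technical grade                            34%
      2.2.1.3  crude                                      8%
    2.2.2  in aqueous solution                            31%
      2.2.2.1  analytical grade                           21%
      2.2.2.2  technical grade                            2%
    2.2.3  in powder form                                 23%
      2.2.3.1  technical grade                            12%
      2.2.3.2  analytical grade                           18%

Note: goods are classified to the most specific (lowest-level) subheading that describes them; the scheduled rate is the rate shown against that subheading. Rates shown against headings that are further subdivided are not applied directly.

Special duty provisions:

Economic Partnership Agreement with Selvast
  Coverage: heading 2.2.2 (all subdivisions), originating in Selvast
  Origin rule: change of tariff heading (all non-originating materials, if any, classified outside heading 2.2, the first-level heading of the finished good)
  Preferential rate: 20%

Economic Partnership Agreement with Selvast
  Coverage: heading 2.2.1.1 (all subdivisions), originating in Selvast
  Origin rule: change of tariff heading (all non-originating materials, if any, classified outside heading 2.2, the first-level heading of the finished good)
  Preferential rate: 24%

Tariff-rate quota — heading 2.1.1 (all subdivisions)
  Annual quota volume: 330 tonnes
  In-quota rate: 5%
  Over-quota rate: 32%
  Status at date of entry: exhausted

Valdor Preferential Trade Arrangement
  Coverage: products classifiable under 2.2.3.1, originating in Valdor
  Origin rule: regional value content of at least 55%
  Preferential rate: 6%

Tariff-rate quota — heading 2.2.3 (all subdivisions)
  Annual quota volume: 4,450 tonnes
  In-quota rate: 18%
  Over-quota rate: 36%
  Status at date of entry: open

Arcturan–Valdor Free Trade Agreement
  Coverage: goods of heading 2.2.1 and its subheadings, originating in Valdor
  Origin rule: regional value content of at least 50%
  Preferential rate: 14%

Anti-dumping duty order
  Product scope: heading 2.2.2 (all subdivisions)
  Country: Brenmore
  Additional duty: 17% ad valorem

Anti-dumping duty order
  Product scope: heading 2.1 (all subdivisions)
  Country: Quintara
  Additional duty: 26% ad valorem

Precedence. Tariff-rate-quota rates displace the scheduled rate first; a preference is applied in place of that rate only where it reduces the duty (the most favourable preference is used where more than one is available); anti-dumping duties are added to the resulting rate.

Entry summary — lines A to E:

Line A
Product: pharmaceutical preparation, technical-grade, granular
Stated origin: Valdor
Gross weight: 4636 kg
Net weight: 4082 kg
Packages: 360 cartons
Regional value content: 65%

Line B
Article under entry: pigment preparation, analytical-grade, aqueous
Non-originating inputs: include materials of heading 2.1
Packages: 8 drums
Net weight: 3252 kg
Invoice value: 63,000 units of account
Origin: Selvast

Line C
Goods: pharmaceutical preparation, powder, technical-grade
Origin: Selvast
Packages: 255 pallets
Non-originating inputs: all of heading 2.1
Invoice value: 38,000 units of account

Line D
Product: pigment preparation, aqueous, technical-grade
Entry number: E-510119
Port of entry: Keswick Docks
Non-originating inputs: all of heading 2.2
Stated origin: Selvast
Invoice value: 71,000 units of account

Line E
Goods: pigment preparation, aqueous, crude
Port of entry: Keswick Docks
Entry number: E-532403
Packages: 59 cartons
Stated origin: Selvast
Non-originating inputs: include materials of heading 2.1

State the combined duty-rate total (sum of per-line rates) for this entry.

128%

Line A: pharmaceutical → 2.2; granular → 2.2.1; technical-grade → 2.2.1.2. Scheduled 34%. Valdor agreement on 2.2.3.1: 2.2.1.2 not covered; Valdor agreement on 2.2.1: RVC ≥ 50% → 14% available; preferential 14%. → 14%.
Line B: pigment → 2.1; aqueous → 2.1.1; analytical-grade → 2.1.1.2. Scheduled 29%. quota on 2.1.1 exhausted → over-quota 32%; Selvast agreement on 2.2.2: 2.1.1.2 not covered; Selvast agreement on 2.2.1.1: 2.1.1.2 not covered. → 32%.
Line C: pharmaceutical → 2.2; powder → 2.2.3; technical-grade → 2.2.3.1. Scheduled 12%. quota on 2.2.3 open → in-quota 18%; Selvast agreement on 2.2.2: 2.2.3.1 not covered; Selvast agreement on 2.2.1.1: 2.2.3.1 not covered. → 18%.
Line D: pigment → 2.1; aqueous → 2.1.1; technical-grade → 2.1.1.1. Scheduled 4%. quota on 2.1.1 exhausted → over-quota 32%; Selvast agreement on 2.2.2: 2.1.1.1 not covered; Selvast agreement on 2.2.1.1: 2.1.1.1 not covered. → 32%.
Line E: pigment → 2.1; aqueous → 2.1.1; crude → 2.1.1.3. Scheduled 27%. quota on 2.1.1 exhausted → over-quota 32%; Selvast agreement on 2.2.2: 2.1.1.3 not covered; Selvast agreement on 2.2.1.1: 2.1.1.3 not covered. → 32%.
Sum: 14% + 32% + 18% + 32% + 32% = 128%.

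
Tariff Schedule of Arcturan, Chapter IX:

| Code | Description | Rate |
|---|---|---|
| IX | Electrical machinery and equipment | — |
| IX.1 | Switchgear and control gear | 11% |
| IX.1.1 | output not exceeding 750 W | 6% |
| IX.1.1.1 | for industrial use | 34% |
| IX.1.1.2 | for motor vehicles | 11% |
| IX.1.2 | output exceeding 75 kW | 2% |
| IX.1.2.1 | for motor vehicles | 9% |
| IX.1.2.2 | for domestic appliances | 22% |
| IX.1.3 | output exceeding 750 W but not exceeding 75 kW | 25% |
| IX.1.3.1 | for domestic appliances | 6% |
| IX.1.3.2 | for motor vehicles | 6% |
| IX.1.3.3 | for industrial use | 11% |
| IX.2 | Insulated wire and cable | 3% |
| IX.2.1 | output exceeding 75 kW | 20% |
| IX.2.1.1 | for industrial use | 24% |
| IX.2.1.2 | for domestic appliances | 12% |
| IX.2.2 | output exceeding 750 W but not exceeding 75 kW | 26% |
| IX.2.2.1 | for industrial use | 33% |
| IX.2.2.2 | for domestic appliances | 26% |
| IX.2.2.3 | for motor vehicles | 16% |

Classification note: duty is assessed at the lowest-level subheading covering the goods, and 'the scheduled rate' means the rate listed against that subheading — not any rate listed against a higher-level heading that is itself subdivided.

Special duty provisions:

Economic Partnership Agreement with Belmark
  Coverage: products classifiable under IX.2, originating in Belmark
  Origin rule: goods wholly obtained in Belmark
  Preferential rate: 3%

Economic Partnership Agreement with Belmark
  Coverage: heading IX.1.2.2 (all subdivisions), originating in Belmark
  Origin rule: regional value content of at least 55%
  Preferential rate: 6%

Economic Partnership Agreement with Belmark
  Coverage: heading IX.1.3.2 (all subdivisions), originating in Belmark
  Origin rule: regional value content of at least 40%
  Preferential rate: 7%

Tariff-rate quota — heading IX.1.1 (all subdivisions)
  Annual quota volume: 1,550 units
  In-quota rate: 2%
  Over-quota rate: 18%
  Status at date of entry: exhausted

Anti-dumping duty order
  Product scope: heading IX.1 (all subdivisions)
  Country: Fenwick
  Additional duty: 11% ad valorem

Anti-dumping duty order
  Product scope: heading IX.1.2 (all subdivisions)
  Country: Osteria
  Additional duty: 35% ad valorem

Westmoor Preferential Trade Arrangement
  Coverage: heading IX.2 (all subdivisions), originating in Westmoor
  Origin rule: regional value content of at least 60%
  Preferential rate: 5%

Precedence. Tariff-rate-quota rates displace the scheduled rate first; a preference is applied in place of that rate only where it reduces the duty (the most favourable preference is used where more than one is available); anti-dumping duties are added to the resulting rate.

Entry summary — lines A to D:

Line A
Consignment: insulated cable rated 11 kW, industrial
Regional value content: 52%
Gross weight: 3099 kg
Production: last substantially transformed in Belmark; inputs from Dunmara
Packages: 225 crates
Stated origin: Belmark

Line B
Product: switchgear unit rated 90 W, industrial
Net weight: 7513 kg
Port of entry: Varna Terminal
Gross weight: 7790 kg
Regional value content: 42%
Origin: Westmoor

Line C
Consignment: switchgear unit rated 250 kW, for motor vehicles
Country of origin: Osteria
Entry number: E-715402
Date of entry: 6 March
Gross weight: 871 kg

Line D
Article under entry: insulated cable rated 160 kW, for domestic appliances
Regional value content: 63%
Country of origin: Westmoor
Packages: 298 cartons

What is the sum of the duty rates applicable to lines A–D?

Line A: insulated cable → IX.2; rated 11 kW → IX.2.2; industrial → IX.2.2.1. Scheduled 33%. Belmark agreement on IX.2: not wholly obtained; Belmark agreement on IX.1.2.2: IX.2.2.1 not covered; Belmark agreement on IX.1.3.2: IX.2.2.1 not covered. → 33%.
Line B: switchgear unit → IX.1; rated 90 W → IX.1.1; industrial → IX.1.1.1. Scheduled 34%. quota on IX.1.1 exhausted → over-quota 18%; Westmoor agreement on IX.2: IX.1.1.1 not covered. → 18%.
Line C: switchgear unit → IX.1; rated 250 kW → IX.1.2; for motor vehicles → IX.1.2.1. Scheduled 9%. anti-dumping (Osteria, IX.1.2): +35%; total 9% + 35% = 44%. → 44%.
Line D: insulated cable → IX.2; rated 160 kW → IX.2.1; for domestic appliances → IX.2.1.2. Scheduled 12%. Westmoor agreement on IX.2: RVC ≥ 60% → 5% available; preferential 5%. → 5%.
Sum: 33% + 18% + 44% + 5% = 100%.

100%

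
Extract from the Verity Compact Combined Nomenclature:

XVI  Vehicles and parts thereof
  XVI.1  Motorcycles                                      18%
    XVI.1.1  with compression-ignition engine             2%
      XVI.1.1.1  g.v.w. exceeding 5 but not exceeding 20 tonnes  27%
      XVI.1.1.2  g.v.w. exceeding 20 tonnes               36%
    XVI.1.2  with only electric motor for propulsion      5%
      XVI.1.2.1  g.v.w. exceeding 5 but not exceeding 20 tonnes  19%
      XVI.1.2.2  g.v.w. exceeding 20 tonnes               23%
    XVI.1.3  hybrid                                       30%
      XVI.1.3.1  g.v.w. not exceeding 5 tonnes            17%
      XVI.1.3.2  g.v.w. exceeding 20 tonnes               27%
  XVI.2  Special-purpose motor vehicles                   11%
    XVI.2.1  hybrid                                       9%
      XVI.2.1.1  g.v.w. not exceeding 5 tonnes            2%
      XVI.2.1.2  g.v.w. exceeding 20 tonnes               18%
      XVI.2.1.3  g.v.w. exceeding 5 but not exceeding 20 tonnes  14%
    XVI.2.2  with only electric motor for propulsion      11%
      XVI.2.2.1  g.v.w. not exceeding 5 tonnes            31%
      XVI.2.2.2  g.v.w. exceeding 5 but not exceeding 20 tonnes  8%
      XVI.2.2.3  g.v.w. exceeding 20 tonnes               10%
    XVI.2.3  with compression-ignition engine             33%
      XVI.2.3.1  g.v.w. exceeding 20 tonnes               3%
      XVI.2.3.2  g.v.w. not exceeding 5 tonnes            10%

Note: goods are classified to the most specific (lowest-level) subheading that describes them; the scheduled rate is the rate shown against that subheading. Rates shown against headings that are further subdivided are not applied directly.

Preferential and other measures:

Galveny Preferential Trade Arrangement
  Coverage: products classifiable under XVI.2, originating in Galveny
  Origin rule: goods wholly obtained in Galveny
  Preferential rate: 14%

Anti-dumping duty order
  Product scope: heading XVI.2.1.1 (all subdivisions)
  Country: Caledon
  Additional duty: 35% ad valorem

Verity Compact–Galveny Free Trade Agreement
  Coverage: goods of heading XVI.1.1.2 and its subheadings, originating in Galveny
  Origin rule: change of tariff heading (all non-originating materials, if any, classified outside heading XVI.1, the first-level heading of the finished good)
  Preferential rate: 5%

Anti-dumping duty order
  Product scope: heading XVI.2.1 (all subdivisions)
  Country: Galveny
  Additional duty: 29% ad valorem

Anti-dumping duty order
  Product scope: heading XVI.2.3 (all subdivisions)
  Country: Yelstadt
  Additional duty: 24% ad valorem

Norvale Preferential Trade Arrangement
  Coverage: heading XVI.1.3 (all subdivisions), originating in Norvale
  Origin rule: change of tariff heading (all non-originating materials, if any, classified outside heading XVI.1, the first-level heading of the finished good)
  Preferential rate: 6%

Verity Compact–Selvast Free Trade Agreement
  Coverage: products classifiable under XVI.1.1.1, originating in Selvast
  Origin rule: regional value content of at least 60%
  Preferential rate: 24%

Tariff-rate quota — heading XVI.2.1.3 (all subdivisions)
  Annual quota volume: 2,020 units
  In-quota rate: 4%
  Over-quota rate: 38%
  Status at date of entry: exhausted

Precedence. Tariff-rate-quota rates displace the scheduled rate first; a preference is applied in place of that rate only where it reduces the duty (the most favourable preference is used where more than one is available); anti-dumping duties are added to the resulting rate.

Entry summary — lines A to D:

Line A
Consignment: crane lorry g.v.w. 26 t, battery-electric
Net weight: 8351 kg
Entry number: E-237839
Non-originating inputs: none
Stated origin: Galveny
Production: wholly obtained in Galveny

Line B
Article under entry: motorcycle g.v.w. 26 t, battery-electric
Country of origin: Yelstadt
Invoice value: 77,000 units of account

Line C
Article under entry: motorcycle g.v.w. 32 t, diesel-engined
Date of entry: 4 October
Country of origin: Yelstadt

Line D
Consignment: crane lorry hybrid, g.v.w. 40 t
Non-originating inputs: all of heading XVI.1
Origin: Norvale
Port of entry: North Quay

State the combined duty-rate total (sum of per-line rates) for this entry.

Line A: crane lorry → XVI.2; battery-electric → XVI.2.2; g.v.w. 26 t → XVI.2.2.3. Scheduled 10%. Galveny agreement on XVI.2: wholly obtained → 14% available; Galveny agreement on XVI.1.1.2: XVI.2.2.3 not covered; preference 14% not lower than 10% → no reduction. → 10%.
Line B: motorcycle → XVI.1; battery-electric → XVI.1.2; g.v.w. 26 t → XVI.1.2.2. Scheduled 23%. No special measure applies. → 23%.
Line C: motorcycle → XVI.1; diesel-engined → XVI.1.1; g.v.w. 32 t → XVI.1.1.2. Scheduled 36%. No special measure applies. → 36%.
Line D: crane lorry → XVI.2; hybrid → XVI.2.1; g.v.w. 40 t → XVI.2.1.2. Scheduled 18%. Norvale agreement on XVI.1.3: XVI.2.1.2 not covered. → 18%.
Sum: 10% + 23% + 36% + 18% = 87%.

87%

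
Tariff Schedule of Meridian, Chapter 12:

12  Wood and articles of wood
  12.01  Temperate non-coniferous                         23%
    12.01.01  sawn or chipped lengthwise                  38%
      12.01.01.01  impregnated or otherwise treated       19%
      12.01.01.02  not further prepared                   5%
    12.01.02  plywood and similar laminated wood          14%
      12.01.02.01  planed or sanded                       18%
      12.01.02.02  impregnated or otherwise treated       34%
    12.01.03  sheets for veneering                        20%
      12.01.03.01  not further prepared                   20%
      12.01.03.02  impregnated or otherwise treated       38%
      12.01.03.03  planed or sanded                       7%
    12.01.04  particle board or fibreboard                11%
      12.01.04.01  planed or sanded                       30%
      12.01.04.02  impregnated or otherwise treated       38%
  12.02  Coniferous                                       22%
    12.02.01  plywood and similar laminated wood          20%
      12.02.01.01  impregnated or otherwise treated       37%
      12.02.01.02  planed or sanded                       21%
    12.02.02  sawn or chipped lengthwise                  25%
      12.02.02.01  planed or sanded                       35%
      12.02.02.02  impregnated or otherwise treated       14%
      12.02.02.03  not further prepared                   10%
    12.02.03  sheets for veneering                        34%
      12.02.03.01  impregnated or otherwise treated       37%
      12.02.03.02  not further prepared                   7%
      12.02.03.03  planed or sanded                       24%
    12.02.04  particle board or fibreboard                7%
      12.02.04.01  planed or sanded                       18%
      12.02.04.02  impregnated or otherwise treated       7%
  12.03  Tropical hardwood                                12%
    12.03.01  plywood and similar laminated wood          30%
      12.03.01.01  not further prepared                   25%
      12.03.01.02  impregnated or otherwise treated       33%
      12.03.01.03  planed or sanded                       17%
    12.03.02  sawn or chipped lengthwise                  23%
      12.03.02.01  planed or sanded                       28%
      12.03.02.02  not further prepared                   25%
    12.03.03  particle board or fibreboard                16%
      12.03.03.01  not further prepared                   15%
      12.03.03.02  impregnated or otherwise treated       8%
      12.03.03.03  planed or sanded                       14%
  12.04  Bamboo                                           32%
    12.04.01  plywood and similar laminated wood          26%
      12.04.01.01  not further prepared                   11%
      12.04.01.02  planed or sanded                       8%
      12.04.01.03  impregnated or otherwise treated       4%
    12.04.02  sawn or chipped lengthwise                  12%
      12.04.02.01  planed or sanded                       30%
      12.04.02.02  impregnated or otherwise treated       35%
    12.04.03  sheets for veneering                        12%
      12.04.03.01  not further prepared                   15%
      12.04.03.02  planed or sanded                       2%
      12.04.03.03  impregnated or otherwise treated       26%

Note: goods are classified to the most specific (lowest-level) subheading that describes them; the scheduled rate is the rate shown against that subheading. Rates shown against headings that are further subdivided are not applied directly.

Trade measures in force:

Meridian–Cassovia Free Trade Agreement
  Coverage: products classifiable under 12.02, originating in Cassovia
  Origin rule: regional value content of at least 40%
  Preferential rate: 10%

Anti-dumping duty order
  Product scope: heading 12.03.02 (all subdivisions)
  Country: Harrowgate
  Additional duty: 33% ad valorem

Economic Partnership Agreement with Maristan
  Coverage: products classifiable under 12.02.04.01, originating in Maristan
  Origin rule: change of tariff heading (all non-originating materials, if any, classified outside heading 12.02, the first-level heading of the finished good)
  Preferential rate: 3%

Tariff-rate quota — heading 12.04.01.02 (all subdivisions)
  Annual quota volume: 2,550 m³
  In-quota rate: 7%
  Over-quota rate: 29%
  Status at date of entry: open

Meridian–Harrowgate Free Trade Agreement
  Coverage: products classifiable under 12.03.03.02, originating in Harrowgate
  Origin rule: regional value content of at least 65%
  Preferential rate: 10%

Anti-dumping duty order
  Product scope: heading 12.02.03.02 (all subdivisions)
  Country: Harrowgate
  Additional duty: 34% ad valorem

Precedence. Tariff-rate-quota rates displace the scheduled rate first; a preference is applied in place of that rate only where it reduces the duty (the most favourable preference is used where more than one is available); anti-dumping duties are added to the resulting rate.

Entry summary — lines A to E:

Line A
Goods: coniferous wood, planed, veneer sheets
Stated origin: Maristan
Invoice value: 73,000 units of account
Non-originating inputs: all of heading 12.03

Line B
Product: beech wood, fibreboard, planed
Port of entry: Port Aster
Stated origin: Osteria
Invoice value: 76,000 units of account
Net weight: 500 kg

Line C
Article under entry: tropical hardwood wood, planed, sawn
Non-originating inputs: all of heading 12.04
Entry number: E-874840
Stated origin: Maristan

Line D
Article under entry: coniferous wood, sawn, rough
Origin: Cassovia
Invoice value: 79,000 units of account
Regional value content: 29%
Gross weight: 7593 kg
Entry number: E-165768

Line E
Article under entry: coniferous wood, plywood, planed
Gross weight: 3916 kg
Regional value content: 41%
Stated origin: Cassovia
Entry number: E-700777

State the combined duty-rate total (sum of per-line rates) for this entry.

Line A: coniferous → 12.02; veneer sheets → 12.02.03; planed → 12.02.03.03. Scheduled 24%. Maristan agreement on 12.02.04.01: 12.02.03.03 not covered. → 24%.
Line B: beech → 12.01; fibreboard → 12.01.04; planed → 12.01.04.01. Scheduled 30%. No special measure applies. → 30%.
Line C: tropical hardwood → 12.03; sawn → 12.03.02; planed → 12.03.02.01. Scheduled 28%. Maristan agreement on 12.02.04.01: 12.03.02.01 not covered. → 28%.
Line D: coniferous → 12.02; sawn → 12.02.02; rough → 12.02.02.03. Scheduled 10%. Cassovia agreement on 12.02: RVC < 40%. → 10%.
Line E: coniferous → 12.02; plywood → 12.02.01; planed → 12.02.01.02. Scheduled 21%. Cassovia agreement on 12.02: RVC ≥ 40% → 10% available; preferential 10%. → 10%.
Sum: 24% + 30% + 28% + 10% + 10% = 102%.

102%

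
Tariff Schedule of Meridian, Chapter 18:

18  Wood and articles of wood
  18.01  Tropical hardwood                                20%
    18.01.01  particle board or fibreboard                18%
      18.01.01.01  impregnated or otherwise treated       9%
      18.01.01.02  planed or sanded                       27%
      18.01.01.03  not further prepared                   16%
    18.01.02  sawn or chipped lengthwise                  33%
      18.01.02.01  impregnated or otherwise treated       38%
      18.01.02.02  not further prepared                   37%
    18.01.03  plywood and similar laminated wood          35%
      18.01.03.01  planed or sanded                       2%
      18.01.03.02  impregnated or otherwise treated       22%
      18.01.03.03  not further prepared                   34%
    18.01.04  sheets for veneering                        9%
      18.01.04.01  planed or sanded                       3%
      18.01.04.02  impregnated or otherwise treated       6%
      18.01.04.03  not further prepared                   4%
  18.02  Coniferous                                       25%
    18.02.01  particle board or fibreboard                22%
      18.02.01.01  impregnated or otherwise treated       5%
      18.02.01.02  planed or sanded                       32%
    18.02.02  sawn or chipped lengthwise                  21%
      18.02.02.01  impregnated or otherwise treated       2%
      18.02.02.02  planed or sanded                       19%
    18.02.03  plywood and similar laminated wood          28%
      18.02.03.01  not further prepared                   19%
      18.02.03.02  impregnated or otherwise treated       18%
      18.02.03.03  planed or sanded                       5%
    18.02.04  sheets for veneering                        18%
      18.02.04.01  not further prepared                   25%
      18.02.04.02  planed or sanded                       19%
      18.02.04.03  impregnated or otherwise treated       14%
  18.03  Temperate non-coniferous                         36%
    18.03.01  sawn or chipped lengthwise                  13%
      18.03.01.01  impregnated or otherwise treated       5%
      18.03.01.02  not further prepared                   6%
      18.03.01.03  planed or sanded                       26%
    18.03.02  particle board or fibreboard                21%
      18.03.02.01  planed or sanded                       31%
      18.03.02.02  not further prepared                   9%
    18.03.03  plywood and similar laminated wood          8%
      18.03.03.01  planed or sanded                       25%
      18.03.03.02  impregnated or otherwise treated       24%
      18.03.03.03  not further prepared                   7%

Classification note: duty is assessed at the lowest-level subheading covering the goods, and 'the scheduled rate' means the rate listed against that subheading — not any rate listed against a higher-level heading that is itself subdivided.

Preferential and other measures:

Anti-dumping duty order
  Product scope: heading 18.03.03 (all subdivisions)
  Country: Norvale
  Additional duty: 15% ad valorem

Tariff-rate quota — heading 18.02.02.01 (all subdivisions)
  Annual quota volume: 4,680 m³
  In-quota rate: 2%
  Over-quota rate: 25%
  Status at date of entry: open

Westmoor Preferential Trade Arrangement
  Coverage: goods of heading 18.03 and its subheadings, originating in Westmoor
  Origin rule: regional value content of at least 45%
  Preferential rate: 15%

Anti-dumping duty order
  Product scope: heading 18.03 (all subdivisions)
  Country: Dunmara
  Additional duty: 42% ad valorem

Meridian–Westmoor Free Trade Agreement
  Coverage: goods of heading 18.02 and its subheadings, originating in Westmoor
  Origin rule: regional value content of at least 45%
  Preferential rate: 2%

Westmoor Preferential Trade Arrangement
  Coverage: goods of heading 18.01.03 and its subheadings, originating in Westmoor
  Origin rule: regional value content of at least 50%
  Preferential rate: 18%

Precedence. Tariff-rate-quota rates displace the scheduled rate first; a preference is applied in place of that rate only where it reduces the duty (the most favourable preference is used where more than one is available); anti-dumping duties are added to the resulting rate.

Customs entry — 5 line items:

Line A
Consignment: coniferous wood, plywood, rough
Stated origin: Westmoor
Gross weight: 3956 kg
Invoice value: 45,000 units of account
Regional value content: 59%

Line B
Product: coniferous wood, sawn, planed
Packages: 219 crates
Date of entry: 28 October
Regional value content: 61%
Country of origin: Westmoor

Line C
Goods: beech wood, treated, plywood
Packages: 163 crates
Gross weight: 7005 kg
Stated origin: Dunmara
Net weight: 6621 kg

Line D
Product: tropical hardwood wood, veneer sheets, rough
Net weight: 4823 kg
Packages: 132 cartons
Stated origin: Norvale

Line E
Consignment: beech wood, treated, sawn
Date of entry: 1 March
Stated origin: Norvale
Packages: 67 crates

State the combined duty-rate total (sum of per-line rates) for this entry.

Line A: coniferous → 18.02; plywood → 18.02.03; rough → 18.02.03.01. Scheduled 19%. Westmoor agreement on 18.03: 18.02.03.01 not covered; Westmoor agreement on 18.02: RVC ≥ 45% → 2% available; Westmoor agreement on 18.01.03: 18.02.03.01 not covered; preferential 2%. → 2%.
Line B: coniferous → 18.02; sawn → 18.02.02; planed → 18.02.02.02. Scheduled 19%. Westmoor agreement on 18.03: 18.02.02.02 not covered; Westmoor agreement on 18.02: RVC ≥ 45% → 2% available; Westmoor agreement on 18.01.03: 18.02.02.02 not covered; preferential 2%. → 2%.
Line C: beech → 18.03; plywood → 18.03.03; treated → 18.03.03.02. Scheduled 24%. anti-dumping (Dunmara, 18.03): +42%; total 24% + 42% = 66%. → 66%.
Line D: tropical hardwood → 18.01; veneer sheets → 18.01.04; rough → 18.01.04.03. Scheduled 4%. No special measure applies. → 4%.
Line E: beech → 18.03; sawn → 18.03.01; treated → 18.03.01.01. Scheduled 5%. No special measure applies. → 5%.
Sum: 2% + 2% + 66% + 4% + 5% = 79%.

79%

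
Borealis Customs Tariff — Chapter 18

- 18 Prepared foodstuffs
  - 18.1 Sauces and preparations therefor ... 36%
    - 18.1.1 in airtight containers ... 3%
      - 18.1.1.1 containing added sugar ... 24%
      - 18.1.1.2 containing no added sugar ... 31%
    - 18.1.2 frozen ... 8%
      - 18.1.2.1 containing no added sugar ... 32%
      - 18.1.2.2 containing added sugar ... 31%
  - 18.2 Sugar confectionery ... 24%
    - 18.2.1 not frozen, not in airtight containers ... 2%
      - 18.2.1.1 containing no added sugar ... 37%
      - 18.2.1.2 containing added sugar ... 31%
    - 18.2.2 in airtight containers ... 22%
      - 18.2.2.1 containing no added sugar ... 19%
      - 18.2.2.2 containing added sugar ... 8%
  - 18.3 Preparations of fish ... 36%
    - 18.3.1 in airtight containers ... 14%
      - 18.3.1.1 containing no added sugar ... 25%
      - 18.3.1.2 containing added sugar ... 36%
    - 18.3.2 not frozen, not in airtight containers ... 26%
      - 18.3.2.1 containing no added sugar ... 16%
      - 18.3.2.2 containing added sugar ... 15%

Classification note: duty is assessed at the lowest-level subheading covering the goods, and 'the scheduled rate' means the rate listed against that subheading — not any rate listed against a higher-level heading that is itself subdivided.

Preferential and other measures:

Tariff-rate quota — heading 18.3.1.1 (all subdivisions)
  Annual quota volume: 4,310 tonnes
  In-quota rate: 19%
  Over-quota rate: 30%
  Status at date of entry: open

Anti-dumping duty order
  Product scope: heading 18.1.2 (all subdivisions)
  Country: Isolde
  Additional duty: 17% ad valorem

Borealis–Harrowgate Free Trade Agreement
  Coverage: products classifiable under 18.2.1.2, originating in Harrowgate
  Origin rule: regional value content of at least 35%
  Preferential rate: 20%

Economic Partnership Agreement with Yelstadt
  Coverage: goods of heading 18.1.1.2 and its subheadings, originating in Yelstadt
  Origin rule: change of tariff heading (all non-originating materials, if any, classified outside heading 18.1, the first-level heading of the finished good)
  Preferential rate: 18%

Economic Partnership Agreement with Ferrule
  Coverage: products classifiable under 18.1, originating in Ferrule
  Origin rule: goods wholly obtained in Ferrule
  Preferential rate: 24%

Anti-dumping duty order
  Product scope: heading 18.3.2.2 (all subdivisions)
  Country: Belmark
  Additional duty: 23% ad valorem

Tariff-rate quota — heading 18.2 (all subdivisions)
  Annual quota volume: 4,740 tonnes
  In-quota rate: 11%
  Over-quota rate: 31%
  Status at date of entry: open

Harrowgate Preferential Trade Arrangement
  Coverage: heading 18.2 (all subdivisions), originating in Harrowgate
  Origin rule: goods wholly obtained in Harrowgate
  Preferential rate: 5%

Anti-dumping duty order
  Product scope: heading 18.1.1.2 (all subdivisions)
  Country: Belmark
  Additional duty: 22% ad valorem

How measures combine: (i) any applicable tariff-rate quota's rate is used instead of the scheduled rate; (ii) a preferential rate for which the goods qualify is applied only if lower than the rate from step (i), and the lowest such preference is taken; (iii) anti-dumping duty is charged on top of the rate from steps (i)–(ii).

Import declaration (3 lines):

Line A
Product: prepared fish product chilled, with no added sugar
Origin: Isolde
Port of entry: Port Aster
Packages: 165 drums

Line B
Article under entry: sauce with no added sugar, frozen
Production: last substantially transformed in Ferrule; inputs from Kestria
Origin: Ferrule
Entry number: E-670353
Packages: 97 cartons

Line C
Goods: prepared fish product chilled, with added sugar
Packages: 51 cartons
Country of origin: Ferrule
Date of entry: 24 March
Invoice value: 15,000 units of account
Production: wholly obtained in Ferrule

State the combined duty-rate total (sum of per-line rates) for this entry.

Line A: prepared fish product → 18.3; chilled → 18.3.2; with no added sugar → 18.3.2.1. Scheduled 16%. No special measure applies. → 16%.
Line B: sauce → 18.1; frozen → 18.1.2; with no added sugar → 18.1.2.1. Scheduled 32%. Ferrule agreement on 18.1: not wholly obtained. → 32%.
Line C: prepared fish product → 18.3; chilled → 18.3.2; with added sugar → 18.3.2.2. Scheduled 15%. Ferrule agreement on 18.1: 18.3.2.2 not covered. → 15%.
Sum: 16% + 32% + 15% = 63%.

63%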